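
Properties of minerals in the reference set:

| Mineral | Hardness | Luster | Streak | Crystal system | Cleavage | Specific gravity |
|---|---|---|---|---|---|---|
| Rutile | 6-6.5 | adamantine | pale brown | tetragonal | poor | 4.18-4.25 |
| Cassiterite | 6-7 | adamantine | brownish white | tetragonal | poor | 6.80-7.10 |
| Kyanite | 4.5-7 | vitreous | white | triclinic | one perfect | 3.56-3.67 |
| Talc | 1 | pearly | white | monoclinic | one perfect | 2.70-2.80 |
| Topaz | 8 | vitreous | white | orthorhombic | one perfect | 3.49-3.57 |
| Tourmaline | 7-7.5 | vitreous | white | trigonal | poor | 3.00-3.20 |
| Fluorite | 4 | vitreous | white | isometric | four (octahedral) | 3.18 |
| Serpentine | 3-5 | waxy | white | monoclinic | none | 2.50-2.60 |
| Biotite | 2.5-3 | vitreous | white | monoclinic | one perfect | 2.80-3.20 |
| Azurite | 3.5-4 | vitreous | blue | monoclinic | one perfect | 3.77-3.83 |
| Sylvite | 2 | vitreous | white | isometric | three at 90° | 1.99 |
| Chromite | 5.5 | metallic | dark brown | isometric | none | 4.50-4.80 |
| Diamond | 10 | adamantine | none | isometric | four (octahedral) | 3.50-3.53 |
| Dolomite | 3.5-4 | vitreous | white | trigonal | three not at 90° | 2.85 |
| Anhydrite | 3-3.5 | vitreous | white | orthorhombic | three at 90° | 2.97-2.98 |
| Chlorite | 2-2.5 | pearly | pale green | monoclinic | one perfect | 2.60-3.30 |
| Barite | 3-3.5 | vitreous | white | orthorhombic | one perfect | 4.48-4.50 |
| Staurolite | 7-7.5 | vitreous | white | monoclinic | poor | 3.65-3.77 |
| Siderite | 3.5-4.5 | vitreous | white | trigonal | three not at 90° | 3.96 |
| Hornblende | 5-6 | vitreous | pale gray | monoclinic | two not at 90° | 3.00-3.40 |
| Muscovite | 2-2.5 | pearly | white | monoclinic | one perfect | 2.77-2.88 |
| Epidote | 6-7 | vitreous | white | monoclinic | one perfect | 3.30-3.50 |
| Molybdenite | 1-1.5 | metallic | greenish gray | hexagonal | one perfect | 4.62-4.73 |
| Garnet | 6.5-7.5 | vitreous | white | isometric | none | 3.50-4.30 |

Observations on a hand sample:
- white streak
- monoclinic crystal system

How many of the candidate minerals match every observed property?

6

White streak — Kyanite, Talc, Topaz, Tourmaline, Fluorite, Serpentine, Biotite, Sylvite, Dolomite, Anhydrite, Barite, Staurolite, Siderite, Muscovite, Epidote, Garnet remain.
Monoclinic crystal system — narrows the field to Talc, Serpentine, Biotite, Staurolite, Muscovite, Epidote.
The minerals that satisfy all observations are Biotite, Epidote, Muscovite, Serpentine, Staurolite, Talc.
That is 6 minerals.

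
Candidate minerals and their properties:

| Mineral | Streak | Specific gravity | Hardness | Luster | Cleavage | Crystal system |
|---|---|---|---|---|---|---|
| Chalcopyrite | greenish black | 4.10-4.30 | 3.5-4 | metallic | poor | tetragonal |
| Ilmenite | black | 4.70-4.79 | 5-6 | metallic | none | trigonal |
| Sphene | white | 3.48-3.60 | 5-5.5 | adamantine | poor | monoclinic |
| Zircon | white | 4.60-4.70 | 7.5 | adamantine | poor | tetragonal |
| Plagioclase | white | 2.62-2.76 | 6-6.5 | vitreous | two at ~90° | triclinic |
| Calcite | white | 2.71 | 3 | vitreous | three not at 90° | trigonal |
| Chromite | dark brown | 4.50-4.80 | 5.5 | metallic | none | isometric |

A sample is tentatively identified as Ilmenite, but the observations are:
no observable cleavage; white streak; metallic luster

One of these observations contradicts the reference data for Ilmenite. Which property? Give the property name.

streak

No observable cleavage: Ilmenite has cleavage none — within range.
White streak: Ilmenite has black streak — inconsistent.
Metallic luster: Ilmenite has metallic luster — within range.
Only the streak is inconsistent.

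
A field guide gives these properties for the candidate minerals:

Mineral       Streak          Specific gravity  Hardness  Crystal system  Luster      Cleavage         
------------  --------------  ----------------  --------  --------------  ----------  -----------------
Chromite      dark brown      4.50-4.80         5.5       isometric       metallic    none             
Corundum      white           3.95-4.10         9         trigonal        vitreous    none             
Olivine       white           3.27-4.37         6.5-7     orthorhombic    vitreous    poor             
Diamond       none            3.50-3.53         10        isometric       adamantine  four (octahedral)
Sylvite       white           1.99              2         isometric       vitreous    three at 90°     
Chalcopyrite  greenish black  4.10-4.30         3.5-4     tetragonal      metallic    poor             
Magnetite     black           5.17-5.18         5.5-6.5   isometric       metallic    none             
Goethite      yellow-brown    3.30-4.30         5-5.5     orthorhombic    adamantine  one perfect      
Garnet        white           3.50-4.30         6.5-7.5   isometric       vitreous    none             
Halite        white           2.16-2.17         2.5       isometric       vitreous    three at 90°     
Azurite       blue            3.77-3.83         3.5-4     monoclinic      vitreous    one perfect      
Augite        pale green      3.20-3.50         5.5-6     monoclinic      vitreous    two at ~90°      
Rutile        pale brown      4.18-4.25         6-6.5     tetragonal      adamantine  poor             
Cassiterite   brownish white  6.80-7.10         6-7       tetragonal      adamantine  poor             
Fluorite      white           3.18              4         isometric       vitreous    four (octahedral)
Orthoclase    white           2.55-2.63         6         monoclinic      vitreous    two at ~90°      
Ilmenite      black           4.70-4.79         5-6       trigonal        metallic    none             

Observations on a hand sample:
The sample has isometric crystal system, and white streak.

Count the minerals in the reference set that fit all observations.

4

Isometric crystal system — Chromite, Diamond, Sylvite, Magnetite, Garnet, Halite, Fluorite remain.
White streak excludes Chromite, Diamond, Magnetite.
The minerals that satisfy all observations are Fluorite, Garnet, Halite, Sylvite.
That is 4 minerals.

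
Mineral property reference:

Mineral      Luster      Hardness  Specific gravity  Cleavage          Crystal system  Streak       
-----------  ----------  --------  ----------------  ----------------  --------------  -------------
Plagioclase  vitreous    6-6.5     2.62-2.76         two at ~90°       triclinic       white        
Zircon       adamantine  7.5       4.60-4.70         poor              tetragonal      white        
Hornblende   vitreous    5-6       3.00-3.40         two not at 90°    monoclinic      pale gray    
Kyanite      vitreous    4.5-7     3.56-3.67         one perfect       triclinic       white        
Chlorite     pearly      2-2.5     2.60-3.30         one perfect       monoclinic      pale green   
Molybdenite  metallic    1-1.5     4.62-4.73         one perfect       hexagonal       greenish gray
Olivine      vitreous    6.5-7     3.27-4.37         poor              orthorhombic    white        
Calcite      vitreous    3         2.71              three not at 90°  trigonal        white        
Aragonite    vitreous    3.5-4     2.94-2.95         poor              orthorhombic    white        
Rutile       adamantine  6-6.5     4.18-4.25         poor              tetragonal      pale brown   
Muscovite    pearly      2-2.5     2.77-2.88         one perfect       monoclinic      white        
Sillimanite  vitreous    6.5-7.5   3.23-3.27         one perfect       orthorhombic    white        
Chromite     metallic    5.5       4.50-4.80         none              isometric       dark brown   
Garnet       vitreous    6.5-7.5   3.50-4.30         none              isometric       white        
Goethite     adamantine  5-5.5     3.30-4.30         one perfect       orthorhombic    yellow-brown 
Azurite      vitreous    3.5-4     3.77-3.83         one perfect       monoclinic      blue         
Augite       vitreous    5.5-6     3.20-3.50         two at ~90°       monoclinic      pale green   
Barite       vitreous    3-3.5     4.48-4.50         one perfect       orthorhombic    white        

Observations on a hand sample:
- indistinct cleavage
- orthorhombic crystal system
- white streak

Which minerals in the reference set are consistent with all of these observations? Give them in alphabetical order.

Aragonite, Olivine

Indistinct cleavage — leaves Zircon, Olivine, Aragonite, Rutile.
Orthorhombic crystal system is inconsistent with Zircon, Rutile.
White streak — every remaining candidate is consistent.
Consistent with every observation: Aragonite, Olivine.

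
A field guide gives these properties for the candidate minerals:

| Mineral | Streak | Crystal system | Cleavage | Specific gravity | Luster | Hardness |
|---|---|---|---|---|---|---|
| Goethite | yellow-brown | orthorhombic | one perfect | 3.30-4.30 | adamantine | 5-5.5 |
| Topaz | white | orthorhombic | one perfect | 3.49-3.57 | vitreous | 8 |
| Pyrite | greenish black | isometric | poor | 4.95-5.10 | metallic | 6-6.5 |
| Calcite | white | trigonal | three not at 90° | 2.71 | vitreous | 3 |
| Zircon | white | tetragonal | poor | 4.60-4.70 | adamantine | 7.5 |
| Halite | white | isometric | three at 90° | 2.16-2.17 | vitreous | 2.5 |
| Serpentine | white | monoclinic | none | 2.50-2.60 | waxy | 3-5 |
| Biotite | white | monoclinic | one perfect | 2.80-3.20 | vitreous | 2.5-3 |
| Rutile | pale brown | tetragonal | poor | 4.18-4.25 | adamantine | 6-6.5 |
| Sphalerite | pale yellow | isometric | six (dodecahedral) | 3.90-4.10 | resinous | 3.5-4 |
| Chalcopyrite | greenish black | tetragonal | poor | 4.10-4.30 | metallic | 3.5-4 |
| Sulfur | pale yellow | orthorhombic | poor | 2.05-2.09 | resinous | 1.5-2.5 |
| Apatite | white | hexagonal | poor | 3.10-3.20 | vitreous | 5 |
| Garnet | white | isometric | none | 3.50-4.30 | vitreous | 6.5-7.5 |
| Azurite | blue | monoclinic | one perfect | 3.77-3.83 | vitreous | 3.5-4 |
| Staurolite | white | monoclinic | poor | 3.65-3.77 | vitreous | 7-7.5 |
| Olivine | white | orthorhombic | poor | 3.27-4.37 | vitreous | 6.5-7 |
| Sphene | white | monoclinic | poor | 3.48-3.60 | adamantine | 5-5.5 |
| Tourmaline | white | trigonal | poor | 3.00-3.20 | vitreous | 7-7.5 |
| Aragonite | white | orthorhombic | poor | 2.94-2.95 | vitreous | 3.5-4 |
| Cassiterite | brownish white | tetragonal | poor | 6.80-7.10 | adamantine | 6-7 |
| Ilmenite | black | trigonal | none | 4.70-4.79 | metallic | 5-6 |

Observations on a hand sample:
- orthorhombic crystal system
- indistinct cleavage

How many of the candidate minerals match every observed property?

Orthorhombic crystal system — leaves Goethite, Topaz, Sulfur, Olivine, Aragonite.
Indistinct cleavage excludes Goethite, Topaz.
Consistent with every observation: Aragonite, Olivine, Sulfur.
That is 3 minerals.

3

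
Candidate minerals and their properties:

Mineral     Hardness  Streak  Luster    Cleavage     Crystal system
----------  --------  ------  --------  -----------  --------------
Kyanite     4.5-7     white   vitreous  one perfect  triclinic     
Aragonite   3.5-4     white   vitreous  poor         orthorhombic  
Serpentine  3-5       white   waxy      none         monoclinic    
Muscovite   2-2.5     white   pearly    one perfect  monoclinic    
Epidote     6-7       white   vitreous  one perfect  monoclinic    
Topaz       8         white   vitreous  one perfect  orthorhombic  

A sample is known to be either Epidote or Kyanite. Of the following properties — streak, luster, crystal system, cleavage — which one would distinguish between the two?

Streak: both white — same for both.
Luster: both vitreous — same for both.
Crystal system: Epidote monoclinic, Kyanite triclinic — distinct.
Cleavage: both one perfect — same for both.
Crystal system is the diagnostic property here.

crystal system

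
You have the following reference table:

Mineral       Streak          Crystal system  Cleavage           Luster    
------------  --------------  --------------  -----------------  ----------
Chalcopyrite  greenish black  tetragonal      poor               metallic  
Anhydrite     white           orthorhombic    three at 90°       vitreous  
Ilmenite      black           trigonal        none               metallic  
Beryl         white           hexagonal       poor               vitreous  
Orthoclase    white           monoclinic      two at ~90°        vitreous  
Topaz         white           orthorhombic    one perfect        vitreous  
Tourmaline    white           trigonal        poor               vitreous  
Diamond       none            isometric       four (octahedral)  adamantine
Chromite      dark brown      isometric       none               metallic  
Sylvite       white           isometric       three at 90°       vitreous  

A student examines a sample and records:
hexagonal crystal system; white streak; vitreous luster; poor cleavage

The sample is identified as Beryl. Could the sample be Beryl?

Hexagonal crystal system — agrees with Beryl (hexagonal system).
White streak — agrees with Beryl (white streak).
Vitreous luster — agrees with Beryl (vitreous luster).
Poor cleavage — agrees with Beryl (cleavage poor).
Every observed property is compatible with the reference values for Beryl.

Yes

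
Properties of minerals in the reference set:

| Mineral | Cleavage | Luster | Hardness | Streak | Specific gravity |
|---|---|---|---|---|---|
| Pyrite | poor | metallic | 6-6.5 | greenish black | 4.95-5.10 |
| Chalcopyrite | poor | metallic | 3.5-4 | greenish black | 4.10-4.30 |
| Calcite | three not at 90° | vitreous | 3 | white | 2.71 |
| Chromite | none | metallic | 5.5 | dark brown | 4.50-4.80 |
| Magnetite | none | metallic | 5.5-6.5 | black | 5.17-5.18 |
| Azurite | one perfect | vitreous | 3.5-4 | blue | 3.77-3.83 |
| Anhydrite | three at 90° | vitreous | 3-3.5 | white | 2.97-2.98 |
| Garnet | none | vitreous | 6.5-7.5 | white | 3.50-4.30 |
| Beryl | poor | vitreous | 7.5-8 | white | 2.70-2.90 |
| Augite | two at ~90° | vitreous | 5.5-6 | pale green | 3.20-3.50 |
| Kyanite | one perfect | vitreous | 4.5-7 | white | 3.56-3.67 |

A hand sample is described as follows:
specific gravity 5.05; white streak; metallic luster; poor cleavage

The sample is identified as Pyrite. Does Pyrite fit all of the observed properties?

No

Specific gravity 5.05 — matches Pyrite (SG 4.95-5.10).
White streak — Pyrite has greenish black streak; inconsistent.
Metallic luster — matches Pyrite (metallic luster).
Poor cleavage — matches Pyrite (cleavage poor).
Pyrite is excluded by the streak.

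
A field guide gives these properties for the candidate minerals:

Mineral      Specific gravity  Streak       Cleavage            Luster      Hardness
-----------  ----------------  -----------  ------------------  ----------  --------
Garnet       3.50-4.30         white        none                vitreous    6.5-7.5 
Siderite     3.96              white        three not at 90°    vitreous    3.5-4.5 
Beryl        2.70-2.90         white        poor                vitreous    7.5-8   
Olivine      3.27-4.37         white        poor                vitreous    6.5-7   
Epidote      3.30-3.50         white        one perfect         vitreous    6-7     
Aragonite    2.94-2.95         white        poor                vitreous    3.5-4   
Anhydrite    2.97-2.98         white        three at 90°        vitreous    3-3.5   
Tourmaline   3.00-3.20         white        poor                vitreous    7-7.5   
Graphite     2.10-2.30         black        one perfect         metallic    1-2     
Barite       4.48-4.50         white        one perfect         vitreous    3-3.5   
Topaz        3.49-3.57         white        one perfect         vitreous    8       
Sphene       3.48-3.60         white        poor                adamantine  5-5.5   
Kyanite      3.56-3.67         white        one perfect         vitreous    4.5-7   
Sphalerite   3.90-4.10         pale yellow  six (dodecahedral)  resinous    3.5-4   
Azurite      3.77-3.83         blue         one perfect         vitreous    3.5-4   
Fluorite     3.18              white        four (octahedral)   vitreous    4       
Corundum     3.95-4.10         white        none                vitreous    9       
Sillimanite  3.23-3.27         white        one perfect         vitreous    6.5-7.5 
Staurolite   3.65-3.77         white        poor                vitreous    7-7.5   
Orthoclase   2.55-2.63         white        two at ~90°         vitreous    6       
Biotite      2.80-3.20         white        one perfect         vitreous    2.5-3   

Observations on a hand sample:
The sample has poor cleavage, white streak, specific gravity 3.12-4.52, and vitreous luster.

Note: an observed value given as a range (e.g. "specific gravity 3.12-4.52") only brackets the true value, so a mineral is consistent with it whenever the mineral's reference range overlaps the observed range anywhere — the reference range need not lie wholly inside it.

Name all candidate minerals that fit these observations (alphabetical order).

Olivine, Staurolite, Tourmaline

Poor cleavage: leaves Beryl, Olivine, Aragonite, Tourmaline, Sphene, Staurolite.
White streak: every remaining candidate is consistent.
Specific gravity 3.12-4.52 eliminates Beryl, Aragonite.
Vitreous luster is inconsistent with Sphene.
Consistent with every observation: Olivine, Staurolite, Tourmaline.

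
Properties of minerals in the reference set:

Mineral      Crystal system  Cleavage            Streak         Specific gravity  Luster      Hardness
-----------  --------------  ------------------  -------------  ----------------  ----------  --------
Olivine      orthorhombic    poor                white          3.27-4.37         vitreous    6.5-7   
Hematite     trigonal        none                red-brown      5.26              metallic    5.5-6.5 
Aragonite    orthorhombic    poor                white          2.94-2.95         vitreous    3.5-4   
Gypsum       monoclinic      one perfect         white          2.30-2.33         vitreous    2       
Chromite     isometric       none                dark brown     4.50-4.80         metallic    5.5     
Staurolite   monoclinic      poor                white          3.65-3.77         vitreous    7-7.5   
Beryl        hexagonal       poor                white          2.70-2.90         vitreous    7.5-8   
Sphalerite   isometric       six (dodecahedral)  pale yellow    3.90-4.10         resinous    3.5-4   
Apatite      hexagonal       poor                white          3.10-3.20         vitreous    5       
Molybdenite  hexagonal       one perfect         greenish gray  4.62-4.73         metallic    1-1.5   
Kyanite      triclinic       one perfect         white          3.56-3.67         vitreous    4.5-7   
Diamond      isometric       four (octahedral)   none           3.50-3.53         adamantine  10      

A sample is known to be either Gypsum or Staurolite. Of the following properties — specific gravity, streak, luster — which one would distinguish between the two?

Specific gravity: Gypsum 2.30-2.33, Staurolite 3.65-3.77 — different.
Streak: both white — identical.
Luster: both vitreous — identical.
Only specific gravity differs between Gypsum and Staurolite among the listed tests.

specific gravity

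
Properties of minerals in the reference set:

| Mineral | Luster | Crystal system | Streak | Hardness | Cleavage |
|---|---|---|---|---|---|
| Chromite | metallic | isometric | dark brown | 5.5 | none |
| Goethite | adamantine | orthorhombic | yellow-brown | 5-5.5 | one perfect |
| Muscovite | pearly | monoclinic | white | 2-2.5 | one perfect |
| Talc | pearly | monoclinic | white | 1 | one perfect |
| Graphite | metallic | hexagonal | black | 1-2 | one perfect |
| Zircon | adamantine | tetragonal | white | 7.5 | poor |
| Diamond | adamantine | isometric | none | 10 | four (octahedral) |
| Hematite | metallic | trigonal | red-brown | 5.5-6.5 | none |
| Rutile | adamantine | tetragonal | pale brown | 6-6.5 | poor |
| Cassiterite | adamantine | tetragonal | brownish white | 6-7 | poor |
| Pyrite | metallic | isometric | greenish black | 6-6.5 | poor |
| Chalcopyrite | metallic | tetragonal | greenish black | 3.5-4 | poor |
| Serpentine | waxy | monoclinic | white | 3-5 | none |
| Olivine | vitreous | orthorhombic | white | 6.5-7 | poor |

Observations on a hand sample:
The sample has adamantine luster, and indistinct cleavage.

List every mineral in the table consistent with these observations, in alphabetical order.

Adamantine luster — Goethite, Zircon, Diamond, Rutile, Cassiterite remain.
Indistinct cleavage eliminates Goethite, Diamond.
Remaining candidates: Cassiterite, Rutile, Zircon.

Cassiterite, Rutile, Zircon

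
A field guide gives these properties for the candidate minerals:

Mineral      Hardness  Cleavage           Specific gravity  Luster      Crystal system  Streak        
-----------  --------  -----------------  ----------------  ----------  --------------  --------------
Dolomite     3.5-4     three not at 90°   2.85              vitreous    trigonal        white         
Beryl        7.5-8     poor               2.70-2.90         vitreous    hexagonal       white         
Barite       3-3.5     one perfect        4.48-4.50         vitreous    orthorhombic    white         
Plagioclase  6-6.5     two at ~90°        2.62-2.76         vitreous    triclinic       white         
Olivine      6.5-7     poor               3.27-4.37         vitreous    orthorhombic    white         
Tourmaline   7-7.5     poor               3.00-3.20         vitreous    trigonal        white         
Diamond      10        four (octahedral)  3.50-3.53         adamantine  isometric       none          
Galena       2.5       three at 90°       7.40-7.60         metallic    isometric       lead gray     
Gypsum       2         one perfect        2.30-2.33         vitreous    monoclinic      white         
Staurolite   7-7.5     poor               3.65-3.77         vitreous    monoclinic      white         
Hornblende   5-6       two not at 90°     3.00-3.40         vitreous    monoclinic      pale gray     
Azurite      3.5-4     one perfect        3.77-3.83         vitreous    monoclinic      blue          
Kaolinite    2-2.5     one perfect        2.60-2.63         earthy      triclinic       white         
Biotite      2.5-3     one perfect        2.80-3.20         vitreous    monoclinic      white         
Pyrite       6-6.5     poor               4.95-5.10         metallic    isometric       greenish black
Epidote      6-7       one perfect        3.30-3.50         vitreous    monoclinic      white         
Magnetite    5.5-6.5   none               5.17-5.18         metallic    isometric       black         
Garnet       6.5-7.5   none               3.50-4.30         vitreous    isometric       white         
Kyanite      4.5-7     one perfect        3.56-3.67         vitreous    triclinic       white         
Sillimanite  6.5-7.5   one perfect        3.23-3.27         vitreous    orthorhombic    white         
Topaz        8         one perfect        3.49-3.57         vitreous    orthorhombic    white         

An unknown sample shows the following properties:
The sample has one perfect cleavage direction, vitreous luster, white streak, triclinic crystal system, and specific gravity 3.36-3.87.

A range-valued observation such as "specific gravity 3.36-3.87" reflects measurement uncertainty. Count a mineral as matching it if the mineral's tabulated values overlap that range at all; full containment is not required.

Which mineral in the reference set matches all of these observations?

Kyanite

One perfect cleavage direction — only Barite, Gypsum, Azurite, Kaolinite, Biotite, Epidote, Kyanite, Sillimanite, Topaz remain.
Vitreous luster rules out Kaolinite.
White streak is inconsistent with Azurite.
Triclinic crystal system — Kyanite remains.
Specific gravity 3.36-3.87 — all remaining candidates fit.
The only mineral consistent with every observation is Kyanite.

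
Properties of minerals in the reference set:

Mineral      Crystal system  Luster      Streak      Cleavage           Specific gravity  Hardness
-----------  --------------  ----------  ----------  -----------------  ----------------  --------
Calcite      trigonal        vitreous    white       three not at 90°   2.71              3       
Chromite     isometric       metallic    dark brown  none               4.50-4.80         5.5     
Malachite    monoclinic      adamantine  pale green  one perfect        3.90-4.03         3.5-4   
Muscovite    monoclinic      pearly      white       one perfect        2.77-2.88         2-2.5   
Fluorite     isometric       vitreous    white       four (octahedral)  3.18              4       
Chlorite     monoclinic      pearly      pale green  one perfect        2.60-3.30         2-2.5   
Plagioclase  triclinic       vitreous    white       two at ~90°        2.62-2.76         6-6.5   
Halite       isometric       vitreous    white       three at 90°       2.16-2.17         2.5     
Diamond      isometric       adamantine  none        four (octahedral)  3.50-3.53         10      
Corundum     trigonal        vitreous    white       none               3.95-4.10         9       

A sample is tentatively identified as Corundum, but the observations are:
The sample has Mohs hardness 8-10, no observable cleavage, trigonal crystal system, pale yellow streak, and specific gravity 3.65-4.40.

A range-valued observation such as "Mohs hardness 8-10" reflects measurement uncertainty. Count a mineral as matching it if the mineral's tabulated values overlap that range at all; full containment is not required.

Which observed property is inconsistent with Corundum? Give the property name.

Mohs hardness 8-10: Corundum has hardness 9 — matches.
No observable cleavage: Corundum has cleavage none — matches.
Trigonal crystal system: Corundum has trigonal system — matches.
Pale yellow streak: Corundum has white streak — inconsistent.
Specific gravity 3.65-4.40: Corundum has SG 3.95-4.10 — matches.
The streak is the one property that does not fit.

streak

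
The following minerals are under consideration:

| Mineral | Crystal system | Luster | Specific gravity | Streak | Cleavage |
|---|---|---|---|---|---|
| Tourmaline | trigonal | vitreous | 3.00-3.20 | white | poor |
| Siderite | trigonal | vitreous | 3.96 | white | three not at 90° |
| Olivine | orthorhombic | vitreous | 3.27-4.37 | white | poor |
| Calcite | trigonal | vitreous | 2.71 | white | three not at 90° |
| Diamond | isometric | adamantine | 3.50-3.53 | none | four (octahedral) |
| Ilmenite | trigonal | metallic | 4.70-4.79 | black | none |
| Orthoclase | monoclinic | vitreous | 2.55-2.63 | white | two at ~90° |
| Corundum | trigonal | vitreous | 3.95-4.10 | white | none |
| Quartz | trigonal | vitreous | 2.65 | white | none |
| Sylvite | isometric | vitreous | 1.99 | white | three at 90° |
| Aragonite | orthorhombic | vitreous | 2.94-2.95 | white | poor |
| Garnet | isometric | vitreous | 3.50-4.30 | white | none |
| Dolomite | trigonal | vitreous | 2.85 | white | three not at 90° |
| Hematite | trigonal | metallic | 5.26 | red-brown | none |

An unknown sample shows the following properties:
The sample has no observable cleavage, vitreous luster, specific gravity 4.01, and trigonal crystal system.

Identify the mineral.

Corundum

No observable cleavage: narrows the field to Ilmenite, Corundum, Quartz, Garnet, Hematite.
Vitreous luster excludes Ilmenite, Hematite.
Specific gravity 4.01 is inconsistent with Quartz.
Trigonal crystal system rules out Garnet.
Only Corundum satisfies all observations.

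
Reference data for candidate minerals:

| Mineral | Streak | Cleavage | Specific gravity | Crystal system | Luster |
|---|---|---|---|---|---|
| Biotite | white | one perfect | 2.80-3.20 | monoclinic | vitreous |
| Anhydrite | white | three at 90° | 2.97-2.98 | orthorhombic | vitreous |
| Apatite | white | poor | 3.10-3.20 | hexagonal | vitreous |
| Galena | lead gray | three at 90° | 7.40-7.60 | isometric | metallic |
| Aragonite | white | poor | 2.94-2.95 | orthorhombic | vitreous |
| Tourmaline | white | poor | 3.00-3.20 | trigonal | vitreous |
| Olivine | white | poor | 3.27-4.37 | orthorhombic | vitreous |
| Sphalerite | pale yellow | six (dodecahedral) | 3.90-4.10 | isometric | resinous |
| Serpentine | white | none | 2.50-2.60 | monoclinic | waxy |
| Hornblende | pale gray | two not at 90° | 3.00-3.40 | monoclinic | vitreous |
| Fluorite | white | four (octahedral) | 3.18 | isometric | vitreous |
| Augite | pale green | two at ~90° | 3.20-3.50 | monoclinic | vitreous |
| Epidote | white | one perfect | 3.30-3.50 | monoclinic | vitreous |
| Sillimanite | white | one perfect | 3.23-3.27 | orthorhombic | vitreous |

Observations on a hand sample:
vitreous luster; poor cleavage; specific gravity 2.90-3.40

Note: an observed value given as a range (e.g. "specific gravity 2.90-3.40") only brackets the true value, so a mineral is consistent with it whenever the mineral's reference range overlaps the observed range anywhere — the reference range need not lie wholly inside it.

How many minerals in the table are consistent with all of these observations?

4

Vitreous luster eliminates Galena, Sphalerite, Serpentine.
Poor cleavage — leaves Apatite, Aragonite, Tourmaline, Olivine.
Specific gravity 2.90-3.40 — all remaining candidates fit.
The minerals that satisfy all observations are Apatite, Aragonite, Olivine, Tourmaline.
That is 4 minerals.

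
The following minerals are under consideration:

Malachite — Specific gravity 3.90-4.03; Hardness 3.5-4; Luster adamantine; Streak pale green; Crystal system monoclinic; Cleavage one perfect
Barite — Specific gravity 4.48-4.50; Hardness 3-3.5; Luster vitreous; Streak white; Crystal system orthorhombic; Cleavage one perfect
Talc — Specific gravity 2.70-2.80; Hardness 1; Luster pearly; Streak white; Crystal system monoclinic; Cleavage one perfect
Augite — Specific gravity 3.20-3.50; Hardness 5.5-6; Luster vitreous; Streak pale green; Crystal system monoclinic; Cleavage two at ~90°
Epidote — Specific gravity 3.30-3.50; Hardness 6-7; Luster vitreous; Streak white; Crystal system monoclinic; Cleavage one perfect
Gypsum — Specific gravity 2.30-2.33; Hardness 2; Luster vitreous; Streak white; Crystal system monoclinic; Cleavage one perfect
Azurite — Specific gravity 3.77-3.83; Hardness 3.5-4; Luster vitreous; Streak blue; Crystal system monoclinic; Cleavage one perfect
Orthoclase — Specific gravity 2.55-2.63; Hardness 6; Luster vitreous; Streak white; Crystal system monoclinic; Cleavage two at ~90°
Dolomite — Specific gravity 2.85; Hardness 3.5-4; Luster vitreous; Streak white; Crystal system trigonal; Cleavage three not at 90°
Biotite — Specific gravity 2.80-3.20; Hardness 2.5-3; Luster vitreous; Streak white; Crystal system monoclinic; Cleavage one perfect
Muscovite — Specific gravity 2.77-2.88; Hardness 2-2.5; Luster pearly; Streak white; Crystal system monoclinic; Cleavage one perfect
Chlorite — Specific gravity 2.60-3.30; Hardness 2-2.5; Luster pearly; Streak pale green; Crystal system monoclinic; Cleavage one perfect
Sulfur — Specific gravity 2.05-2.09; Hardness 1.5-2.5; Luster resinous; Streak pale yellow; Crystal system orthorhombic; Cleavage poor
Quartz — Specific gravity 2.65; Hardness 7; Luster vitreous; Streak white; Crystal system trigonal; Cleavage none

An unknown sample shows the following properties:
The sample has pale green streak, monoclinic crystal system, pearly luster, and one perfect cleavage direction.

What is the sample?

Pale green streak: leaves Malachite, Augite, Chlorite.
Monoclinic crystal system: all remaining candidates fit.
Pearly luster: only Chlorite remains.
One perfect cleavage direction: no further eliminations.
The only mineral consistent with every observation is Chlorite.

Chlorite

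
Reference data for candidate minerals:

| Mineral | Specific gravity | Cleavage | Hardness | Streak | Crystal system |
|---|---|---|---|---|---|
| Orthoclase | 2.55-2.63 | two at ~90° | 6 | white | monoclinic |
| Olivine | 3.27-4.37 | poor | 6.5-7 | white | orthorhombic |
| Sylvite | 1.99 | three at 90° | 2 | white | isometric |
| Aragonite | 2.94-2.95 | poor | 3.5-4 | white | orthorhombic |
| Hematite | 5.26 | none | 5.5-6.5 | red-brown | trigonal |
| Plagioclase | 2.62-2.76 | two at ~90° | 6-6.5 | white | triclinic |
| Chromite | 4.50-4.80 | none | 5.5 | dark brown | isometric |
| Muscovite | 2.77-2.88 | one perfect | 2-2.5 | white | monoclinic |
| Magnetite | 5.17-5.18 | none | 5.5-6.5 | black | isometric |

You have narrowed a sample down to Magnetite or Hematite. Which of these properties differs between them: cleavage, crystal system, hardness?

Cleavage: both none — identical.
Crystal system: Magnetite isometric, Hematite trigonal — distinct.
Hardness: both 5.5-6.5 — identical.
Of the listed properties, crystal system is the one that separates them.

crystal system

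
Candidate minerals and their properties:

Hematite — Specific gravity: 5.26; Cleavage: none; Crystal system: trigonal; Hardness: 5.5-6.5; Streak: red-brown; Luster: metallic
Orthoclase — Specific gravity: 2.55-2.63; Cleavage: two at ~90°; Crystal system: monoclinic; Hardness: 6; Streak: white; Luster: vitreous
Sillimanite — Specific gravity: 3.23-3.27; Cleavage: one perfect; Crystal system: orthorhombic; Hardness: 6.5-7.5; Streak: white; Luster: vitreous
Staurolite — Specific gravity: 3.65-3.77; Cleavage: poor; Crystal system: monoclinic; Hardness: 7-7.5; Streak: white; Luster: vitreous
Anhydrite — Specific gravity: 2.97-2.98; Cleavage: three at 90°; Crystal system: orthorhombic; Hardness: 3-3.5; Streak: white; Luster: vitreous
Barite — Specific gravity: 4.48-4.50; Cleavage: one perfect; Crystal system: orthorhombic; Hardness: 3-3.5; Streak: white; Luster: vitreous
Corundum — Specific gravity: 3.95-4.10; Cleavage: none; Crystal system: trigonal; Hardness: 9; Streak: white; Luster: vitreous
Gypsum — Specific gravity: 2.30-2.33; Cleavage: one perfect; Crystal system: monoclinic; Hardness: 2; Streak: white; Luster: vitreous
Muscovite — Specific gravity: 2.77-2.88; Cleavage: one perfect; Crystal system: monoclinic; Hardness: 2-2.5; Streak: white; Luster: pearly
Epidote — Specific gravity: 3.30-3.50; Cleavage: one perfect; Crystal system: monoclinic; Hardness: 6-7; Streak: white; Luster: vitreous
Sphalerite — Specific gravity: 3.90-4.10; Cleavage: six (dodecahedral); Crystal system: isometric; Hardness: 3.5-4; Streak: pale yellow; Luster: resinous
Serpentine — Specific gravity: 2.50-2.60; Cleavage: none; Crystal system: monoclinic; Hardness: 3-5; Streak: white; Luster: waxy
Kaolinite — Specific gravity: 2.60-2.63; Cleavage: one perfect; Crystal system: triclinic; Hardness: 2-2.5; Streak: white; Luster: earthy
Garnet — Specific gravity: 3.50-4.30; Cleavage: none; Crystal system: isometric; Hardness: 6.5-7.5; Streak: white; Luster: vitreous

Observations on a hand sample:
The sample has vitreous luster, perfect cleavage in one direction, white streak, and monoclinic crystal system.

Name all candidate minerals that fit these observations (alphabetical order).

Epidote, Gypsum

Vitreous luster excludes Hematite, Muscovite, Sphalerite, Serpentine, Kaolinite.
Perfect cleavage in one direction — leaves Sillimanite, Barite, Gypsum, Epidote.
White streak — no further eliminations.
Monoclinic crystal system eliminates Sillimanite, Barite.
Consistent with every observation: Epidote, Gypsum.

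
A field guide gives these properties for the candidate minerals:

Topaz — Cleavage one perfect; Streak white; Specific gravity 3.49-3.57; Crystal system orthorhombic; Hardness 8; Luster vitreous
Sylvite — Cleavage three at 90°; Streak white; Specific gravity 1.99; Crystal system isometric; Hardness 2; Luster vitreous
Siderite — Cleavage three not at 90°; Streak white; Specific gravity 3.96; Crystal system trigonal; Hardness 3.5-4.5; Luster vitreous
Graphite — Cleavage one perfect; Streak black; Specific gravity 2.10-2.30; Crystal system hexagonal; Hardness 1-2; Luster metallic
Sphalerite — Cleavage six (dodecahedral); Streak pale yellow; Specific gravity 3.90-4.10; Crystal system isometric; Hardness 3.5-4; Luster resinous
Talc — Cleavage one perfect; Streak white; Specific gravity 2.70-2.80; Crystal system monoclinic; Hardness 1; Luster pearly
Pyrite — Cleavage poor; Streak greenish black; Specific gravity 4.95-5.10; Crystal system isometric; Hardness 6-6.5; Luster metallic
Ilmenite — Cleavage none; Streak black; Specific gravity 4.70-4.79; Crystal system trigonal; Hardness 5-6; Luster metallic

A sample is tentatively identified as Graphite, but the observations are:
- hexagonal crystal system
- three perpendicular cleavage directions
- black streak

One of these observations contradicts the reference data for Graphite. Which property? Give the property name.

cleavage

Hexagonal crystal system: Graphite has hexagonal system — consistent.
Three perpendicular cleavage directions: Graphite has cleavage one perfect — outside the reference range.
Black streak: Graphite has black streak — consistent.
Everything matches except the cleavage.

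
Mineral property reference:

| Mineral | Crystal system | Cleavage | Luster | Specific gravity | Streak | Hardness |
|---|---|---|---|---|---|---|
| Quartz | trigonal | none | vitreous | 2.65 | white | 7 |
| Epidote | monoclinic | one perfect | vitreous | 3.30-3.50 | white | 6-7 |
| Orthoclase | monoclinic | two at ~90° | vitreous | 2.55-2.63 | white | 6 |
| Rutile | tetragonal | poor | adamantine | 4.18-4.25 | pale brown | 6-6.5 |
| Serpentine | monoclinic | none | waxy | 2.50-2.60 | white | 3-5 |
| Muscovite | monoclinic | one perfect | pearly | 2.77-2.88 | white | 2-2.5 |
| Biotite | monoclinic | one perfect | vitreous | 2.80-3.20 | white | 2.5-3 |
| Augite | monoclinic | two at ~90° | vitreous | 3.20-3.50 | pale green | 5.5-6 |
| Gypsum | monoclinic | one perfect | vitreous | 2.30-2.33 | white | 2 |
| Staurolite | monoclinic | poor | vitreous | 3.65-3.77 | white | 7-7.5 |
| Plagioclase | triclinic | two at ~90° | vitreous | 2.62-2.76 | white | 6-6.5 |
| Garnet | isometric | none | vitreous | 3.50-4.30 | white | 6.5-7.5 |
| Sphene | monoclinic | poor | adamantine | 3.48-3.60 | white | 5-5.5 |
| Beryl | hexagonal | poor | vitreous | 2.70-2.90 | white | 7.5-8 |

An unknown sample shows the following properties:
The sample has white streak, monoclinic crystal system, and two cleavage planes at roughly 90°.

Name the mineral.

Orthoclase

White streak rules out Rutile, Augite.
Monoclinic crystal system excludes Quartz, Plagioclase, Garnet, Beryl.
Two cleavage planes at roughly 90° — only Orthoclase remains.
Only Orthoclase satisfies all observations.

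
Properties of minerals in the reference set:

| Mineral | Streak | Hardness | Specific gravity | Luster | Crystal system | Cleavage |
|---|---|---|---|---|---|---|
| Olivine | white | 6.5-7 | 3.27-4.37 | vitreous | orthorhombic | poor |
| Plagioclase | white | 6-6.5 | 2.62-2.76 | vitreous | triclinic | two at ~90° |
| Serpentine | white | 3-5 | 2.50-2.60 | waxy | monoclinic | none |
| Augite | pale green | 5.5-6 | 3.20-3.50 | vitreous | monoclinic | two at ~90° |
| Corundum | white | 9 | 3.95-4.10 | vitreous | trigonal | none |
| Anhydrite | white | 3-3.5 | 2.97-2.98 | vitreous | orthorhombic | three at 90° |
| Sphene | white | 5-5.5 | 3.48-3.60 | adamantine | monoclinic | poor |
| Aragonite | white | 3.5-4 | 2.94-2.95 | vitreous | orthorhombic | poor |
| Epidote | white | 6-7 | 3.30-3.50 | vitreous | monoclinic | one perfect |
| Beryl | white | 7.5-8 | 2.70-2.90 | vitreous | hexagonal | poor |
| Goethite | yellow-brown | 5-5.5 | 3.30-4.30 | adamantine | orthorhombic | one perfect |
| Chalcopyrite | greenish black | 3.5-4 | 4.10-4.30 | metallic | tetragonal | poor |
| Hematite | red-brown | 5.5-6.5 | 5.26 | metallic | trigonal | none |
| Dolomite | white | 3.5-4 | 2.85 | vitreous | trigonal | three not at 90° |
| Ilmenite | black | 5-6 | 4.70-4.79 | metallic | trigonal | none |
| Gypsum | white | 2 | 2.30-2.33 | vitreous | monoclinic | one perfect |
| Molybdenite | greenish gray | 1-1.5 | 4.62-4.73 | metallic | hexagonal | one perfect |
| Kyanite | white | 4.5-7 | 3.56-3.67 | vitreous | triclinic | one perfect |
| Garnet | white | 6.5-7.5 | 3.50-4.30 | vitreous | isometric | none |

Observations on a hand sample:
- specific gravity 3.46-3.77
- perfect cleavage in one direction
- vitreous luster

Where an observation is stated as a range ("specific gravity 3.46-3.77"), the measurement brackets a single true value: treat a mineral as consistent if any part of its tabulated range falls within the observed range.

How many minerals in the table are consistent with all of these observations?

Specific gravity 3.46-3.77: narrows the field to Olivine, Augite, Sphene, Epidote, Goethite, Kyanite, Garnet.
Perfect cleavage in one direction: leaves Epidote, Goethite, Kyanite.
Vitreous luster eliminates Goethite.
Remaining candidates: Epidote, Kyanite.
That is 2 minerals.

2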